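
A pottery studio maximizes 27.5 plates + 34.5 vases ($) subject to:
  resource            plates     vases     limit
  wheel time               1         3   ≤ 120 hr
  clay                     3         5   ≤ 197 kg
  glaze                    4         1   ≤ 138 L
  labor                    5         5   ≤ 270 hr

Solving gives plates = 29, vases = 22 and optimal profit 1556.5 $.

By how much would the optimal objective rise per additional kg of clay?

At the optimum: wheel time uses 95 of 120 (slack = 25); clay uses 197 of 197 (binding); glaze uses 138 of 138 (binding); labor uses 255 of 270 (slack = 15).
Since wheel time, labor are not tight, their duals are 0.
Dual feasibility on the basic columns requires 3·y_clay + 4·y_glaze = 27.5, 5·y_clay + 1·y_glaze = 34.5.
This yields shadow prices y_clay = 6.5, y_glaze = 2.
Shadow price of clay = 6.5.

6.5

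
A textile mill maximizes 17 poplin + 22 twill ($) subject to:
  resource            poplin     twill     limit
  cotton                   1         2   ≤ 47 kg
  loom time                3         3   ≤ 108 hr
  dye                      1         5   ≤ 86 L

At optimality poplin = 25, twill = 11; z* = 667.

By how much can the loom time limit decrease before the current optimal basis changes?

6

Binding constraints: cotton, loom time. The basis is B = [[1,2],[3,3]] with det -3.
Per unit decrease in loom time, x* moves by d = (-0.6667, 0.3333).
The basis stays optimal until dye becomes binding; allowable decrease = 6 hr.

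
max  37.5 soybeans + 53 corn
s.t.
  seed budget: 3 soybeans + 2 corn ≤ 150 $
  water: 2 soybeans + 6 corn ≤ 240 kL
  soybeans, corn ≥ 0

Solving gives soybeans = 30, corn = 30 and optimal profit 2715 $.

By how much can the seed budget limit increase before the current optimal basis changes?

Binding constraints: seed budget, water. The basis is B = [[3,2],[2,6]] with det 14.
Per unit increase in seed budget, x* moves by d = (0.4286, -0.1429).
The basis stays optimal until corn reaches 0; allowable increase = 210 $.

210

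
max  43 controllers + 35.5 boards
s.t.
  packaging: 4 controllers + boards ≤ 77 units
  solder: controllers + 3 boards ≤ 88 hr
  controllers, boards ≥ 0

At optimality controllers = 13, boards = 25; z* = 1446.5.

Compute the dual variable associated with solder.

Both packaging and solder are binding at x*.
The binding rows give the dual system: 4·y_packaging + 1·y_solder = 43 and 1·y_packaging + 3·y_solder = 35.5.
→ y_packaging = 8.5 and y_solder = 9.
Shadow price of solder = 9.

9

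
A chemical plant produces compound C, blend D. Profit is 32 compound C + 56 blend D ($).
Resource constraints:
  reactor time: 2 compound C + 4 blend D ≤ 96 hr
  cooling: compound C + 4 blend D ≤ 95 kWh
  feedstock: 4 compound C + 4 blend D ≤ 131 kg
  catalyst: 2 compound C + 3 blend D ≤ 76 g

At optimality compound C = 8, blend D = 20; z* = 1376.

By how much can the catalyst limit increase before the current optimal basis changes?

4.75

Binding constraints: reactor time, catalyst. The basis is B = [[2,4],[2,3]] with det -2.
Per unit increase in catalyst, x* moves by d = (2, -1).
The basis stays optimal until feedstock becomes binding; allowable increase = 4.75 g.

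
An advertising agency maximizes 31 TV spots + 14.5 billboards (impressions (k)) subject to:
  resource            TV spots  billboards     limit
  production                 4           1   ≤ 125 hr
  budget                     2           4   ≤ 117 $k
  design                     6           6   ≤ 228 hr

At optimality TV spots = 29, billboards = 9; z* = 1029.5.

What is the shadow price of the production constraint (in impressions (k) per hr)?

5.5

At the optimum: production uses 125 of 125 (binding); budget uses 94 of 117 (slack = 23); design uses 228 of 228 (binding).
Slack constraints have shadow price 0 (complementary slackness).
From A_Bᵀ y = c: 4·y_production + 6·y_design = 31; 1·y_production + 6·y_design = 14.5.
Solving: y_production = 5.5, y_design = 1.5.
Shadow price of production = 5.5.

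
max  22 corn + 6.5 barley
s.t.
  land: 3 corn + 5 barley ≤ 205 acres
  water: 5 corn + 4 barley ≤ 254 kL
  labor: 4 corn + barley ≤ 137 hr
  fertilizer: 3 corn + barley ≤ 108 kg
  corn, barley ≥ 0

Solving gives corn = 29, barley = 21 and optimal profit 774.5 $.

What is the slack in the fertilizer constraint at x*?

fertilizer used = 3·29 + 1·21 = 108; slack = 108 − 108 = 0.

0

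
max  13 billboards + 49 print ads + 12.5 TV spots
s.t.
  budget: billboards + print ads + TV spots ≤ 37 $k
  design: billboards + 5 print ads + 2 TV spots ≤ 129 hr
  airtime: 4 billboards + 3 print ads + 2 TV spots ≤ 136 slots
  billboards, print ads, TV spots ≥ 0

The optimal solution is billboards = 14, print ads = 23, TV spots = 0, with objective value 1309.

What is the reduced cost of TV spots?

At the optimum: budget uses 37 of 37 (binding); design uses 129 of 129 (binding); airtime uses 125 of 136 (slack = 11).
By complementary slackness, y = 0 for the non-binding constraint.
Dual feasibility on the basic columns requires 1·y_budget + 1·y_design = 13, 1·y_budget + 5·y_design = 49.
This yields shadow prices y_budget = 4, y_design = 9.
Reduced cost of TV spots: c₃ − yᵀa₃ = 12.5 − (4·1 + 9·2) = 12.5 − 22 = -9.5.

-9.5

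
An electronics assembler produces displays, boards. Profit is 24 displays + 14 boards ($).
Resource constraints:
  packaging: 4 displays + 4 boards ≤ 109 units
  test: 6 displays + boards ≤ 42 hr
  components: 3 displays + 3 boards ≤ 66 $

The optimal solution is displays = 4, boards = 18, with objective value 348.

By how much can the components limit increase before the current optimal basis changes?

15.75

Binding constraints: test, components. The basis is B = [[6,1],[3,3]] with det 15.
Per unit increase in components, x* moves by d = (-0.0667, 0.4).
The basis stays optimal until packaging becomes binding; allowable increase = 15.75 $.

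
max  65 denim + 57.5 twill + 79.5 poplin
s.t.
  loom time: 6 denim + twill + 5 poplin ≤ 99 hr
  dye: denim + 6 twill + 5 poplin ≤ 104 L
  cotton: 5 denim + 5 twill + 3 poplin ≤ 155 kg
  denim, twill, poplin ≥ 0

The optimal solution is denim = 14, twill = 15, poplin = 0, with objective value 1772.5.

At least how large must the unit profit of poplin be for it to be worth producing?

87.5

Check each constraint at x*: loom time 99/99 (tight); dye 104/104 (tight); cotton 145/155 (slack 10).
Slack constraints have shadow price 0 (complementary slackness).
From A_Bᵀ y = c: 6·y_loom time + 1·y_dye = 65; 1·y_loom time + 6·y_dye = 57.5.
→ y_loom time = 9.5 and y_dye = 8.
poplin enters the basis when its profit ≥ yᵀa₃ = 9.5·5 + 8·5 = 87.5.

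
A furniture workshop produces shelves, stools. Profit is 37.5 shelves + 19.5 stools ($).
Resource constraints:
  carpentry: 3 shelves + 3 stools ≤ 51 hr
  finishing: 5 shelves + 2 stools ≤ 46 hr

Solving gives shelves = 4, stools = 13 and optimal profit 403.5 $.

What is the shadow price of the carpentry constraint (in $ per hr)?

Both carpentry and finishing are binding at x*.
The binding rows give the dual system: 3·y_carpentry + 5·y_finishing = 37.5 and 3·y_carpentry + 2·y_finishing = 19.5.
This yields shadow prices y_carpentry = 2.5, y_finishing = 6.
Shadow price of carpentry = 2.5.

2.5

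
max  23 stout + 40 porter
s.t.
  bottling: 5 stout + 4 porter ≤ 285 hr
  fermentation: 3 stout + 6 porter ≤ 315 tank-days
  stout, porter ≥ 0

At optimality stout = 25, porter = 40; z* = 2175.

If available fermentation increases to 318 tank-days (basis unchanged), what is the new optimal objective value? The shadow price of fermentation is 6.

Δb = 3, so new z* = 2175 + (6)·(3) = 2175 + 18 = 2193.

2193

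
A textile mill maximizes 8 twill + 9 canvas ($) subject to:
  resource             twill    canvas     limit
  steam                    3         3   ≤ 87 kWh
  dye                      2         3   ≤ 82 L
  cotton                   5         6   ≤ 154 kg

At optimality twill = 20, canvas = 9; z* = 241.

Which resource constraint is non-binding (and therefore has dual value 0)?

dye

steam: 87/87 (binding)
dye: 67/82 (slack 15)
cotton: 154/154 (binding)
By complementary slackness, a constraint with positive slack has shadow price 0 → dye.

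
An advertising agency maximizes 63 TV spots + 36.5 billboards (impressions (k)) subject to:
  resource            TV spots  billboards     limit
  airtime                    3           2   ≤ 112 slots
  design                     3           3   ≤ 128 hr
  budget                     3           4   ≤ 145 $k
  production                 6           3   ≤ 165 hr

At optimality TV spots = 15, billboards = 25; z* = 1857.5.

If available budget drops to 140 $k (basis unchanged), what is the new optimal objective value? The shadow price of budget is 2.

Δb = -5, so new z* = 1857.5 + (2)·(-5) = 1857.5 − 10 = 1847.5.

1847.5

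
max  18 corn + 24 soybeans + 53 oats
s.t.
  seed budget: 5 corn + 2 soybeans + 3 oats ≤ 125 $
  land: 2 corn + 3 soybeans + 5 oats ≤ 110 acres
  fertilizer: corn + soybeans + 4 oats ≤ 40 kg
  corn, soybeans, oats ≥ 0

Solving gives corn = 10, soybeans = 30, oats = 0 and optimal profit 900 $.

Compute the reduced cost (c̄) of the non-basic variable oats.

-1

At the optimum: seed budget uses 110 of 125 (slack = 15); land uses 110 of 110 (binding); fertilizer uses 40 of 40 (binding).
Since seed budget is not tight, its dual is 0.
Dual feasibility on the basic columns requires 2·y_land + 1·y_fertilizer = 18, 3·y_land + 1·y_fertilizer = 24.
→ y_land = 6 and y_fertilizer = 6.
Reduced cost of oats: c₃ − yᵀa₃ = 53 − (6·5 + 6·4) = 53 − 54 = -1.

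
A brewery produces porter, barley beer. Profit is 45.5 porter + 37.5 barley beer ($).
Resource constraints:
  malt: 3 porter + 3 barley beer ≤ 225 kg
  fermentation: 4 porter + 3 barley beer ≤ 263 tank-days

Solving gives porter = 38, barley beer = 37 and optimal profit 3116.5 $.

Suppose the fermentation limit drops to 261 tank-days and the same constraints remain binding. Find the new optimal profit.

3100.5

At the optimum: malt uses 225 of 225 (binding); fermentation uses 263 of 263 (binding).
From A_Bᵀ y = c: 3·y_malt + 4·y_fermentation = 45.5; 3·y_malt + 3·y_fermentation = 37.5.
Solving: y_malt = 4.5, y_fermentation = 8.
Δz = y_fermentation·Δb = 8 × (-2) = -16, so new z* = 3116.5 − 16 = 3100.5.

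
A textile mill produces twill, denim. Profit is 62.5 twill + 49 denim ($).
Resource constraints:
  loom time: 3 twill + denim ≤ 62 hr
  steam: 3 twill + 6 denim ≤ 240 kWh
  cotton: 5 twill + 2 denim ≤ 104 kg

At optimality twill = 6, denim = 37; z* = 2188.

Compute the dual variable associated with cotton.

9.5

Binding: steam and cotton. Non-binding: loom time (7 unused).
Slack constraints have shadow price 0 (complementary slackness).
The binding rows give the dual system: 3·y_steam + 5·y_cotton = 62.5 and 6·y_steam + 2·y_cotton = 49.
Solving: y_steam = 5, y_cotton = 9.5.
Shadow price of cotton = 9.5.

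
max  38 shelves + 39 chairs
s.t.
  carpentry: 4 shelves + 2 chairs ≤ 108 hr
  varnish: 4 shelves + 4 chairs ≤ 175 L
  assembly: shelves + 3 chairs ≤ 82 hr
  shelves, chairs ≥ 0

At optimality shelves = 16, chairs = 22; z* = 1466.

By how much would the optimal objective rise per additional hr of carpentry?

At the optimum: carpentry uses 108 of 108 (binding); varnish uses 152 of 175 (slack = 23); assembly uses 82 of 82 (binding).
Since varnish is not tight, its dual is 0.
The binding rows give the dual system: 4·y_carpentry + 1·y_assembly = 38 and 2·y_carpentry + 3·y_assembly = 39.
This yields shadow prices y_carpentry = 7.5, y_assembly = 8.
Shadow price of carpentry = 7.5.

7.5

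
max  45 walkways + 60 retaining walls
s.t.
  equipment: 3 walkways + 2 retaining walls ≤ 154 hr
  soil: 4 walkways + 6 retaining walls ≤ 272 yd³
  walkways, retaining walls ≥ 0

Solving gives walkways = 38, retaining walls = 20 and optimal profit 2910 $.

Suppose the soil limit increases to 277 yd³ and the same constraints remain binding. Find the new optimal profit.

2955

Check each constraint at x*: equipment 154/154 (tight); soil 272/272 (tight).
From A_Bᵀ y = c: 3·y_equipment + 4·y_soil = 45; 2·y_equipment + 6·y_soil = 60.
Solving: y_equipment = 3, y_soil = 9.
Δz = y_soil·Δb = 9 × (5) = 45, so new z* = 2910 + 45 = 2955.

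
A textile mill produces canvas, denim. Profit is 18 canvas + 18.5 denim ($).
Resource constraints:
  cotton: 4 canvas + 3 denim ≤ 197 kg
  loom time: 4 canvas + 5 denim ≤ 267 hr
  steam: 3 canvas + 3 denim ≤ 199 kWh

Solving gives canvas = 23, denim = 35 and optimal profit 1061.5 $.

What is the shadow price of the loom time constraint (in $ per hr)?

Check each constraint at x*: cotton 197/197 (tight); loom time 267/267 (tight); steam 174/199 (slack 25).
Since steam is not tight, its dual is 0.
The binding rows give the dual system: 4·y_cotton + 4·y_loom time = 18 and 3·y_cotton + 5·y_loom time = 18.5.
This yields shadow prices y_cotton = 2, y_loom time = 2.5.
Shadow price of loom time = 2.5.

2.5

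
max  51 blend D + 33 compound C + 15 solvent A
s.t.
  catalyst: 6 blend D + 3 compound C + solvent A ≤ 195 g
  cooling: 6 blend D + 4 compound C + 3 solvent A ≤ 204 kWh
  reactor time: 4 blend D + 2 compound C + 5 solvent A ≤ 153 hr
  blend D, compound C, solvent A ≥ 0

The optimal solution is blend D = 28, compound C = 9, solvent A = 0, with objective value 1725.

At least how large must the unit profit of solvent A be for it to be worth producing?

23.5

Check each constraint at x*: catalyst 195/195 (tight); cooling 204/204 (tight); reactor time 130/153 (slack 23).
By complementary slackness, y = 0 for the non-binding constraint.
From A_Bᵀ y = c: 6·y_catalyst + 6·y_cooling = 51; 3·y_catalyst + 4·y_cooling = 33.
Solving: y_catalyst = 1, y_cooling = 7.5.
solvent A enters the basis when its profit ≥ yᵀa₃ = 1·1 + 7.5·3 = 23.5.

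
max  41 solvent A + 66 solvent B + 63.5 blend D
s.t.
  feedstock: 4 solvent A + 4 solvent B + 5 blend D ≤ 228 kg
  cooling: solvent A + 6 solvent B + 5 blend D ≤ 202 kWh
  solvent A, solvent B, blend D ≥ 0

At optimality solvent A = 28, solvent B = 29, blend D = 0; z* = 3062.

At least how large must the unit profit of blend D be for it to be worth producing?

70

At the optimum: feedstock uses 228 of 228 (binding); cooling uses 202 of 202 (binding).
Dual feasibility on the basic columns requires 4·y_feedstock + 1·y_cooling = 41, 4·y_feedstock + 6·y_cooling = 66.
Solving: y_feedstock = 9, y_cooling = 5.
blend D enters the basis when its profit ≥ yᵀa₃ = 9·5 + 5·5 = 70.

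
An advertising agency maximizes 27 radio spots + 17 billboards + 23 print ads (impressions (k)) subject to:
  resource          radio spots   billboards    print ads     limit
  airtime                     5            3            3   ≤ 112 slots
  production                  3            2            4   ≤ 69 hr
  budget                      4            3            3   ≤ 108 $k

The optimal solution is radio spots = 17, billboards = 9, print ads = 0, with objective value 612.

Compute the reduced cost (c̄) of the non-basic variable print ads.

Check each constraint at x*: airtime 112/112 (tight); production 69/69 (tight); budget 95/108 (slack 13).
Since budget is not tight, its dual is 0.
From A_Bᵀ y = c: 5·y_airtime + 3·y_production = 27; 3·y_airtime + 2·y_production = 17.
Solving: y_airtime = 3, y_production = 4.
Reduced cost of print ads: c₃ − yᵀa₃ = 23 − (3·3 + 4·4) = 23 − 25 = -2.

-2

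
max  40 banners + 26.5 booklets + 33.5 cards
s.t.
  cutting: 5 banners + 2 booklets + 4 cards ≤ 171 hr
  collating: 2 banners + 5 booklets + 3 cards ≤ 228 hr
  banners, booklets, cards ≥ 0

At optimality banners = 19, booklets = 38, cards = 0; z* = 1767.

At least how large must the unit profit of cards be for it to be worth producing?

Both cutting and collating are binding at x*.
From A_Bᵀ y = c: 5·y_cutting + 2·y_collating = 40; 2·y_cutting + 5·y_collating = 26.5.
Solving: y_cutting = 7, y_collating = 2.5.
cards enters the basis when its profit ≥ yᵀa₃ = 7·4 + 2.5·3 = 35.5.

35.5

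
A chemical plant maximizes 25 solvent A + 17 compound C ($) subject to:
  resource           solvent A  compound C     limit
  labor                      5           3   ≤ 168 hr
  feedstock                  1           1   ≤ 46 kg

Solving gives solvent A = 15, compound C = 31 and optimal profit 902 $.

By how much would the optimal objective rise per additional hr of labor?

Check each constraint at x*: labor 168/168 (tight); feedstock 46/46 (tight).
Dual feasibility on the basic columns requires 5·y_labor + 1·y_feedstock = 25, 3·y_labor + 1·y_feedstock = 17.
Solving: y_labor = 4, y_feedstock = 5.
Shadow price of labor = 4.

4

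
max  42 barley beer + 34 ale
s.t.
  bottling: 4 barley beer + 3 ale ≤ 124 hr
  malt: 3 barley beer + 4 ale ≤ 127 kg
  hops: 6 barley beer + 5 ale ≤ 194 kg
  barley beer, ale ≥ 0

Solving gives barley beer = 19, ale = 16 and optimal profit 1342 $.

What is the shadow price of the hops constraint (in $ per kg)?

5

At the optimum: bottling uses 124 of 124 (binding); malt uses 121 of 127 (slack = 6); hops uses 194 of 194 (binding).
By complementary slackness, y = 0 for the non-binding constraint.
From A_Bᵀ y = c: 4·y_bottling + 6·y_hops = 42; 3·y_bottling + 5·y_hops = 34.
Solving: y_bottling = 3, y_hops = 5.
Shadow price of hops = 5.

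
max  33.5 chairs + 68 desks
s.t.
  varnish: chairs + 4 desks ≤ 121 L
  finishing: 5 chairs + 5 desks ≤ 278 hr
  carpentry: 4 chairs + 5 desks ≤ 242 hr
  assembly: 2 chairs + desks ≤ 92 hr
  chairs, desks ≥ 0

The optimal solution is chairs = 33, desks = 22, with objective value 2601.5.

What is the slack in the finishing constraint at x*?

finishing used = 5·33 + 5·22 = 275; slack = 278 − 275 = 3.

3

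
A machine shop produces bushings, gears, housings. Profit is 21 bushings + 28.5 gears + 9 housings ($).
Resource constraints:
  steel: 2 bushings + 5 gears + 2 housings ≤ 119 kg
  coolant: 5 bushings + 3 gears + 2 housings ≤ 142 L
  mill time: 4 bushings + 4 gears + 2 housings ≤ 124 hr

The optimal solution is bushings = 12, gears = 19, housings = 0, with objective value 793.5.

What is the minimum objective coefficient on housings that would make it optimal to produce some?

Check each constraint at x*: steel 119/119 (tight); coolant 117/142 (slack 25); mill time 124/124 (tight).
Slack constraints have shadow price 0 (complementary slackness).
From A_Bᵀ y = c: 2·y_steel + 4·y_mill time = 21; 5·y_steel + 4·y_mill time = 28.5.
This yields shadow prices y_steel = 2.5, y_mill time = 4.
housings enters the basis when its profit ≥ yᵀa₃ = 2.5·2 + 4·2 = 13.

13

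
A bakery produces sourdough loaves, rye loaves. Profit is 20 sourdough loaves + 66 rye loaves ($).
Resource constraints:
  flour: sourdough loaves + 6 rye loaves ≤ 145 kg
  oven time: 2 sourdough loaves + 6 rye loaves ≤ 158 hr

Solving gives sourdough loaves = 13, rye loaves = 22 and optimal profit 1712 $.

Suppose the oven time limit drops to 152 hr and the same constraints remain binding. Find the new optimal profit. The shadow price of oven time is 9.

1658

Δb = -6, so new z* = 1712 + (9)·(-6) = 1712 − 54 = 1658.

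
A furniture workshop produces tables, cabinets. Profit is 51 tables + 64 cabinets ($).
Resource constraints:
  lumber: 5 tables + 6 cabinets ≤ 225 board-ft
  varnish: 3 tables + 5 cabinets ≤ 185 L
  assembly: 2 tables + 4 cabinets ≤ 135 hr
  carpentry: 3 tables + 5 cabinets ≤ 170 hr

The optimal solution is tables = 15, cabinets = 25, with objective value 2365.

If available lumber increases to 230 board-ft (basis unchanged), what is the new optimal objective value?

2410

Binding: lumber and carpentry. Non-binding: varnish (15 unused), assembly (5 unused).
By complementary slackness, y = 0 for the non-binding constraints.
From A_Bᵀ y = c: 5·y_lumber + 3·y_carpentry = 51; 6·y_lumber + 5·y_carpentry = 64.
→ y_lumber = 9 and y_carpentry = 2.
Δz = y_lumber·Δb = 9 × (5) = 45, so new z* = 2365 + 45 = 2410.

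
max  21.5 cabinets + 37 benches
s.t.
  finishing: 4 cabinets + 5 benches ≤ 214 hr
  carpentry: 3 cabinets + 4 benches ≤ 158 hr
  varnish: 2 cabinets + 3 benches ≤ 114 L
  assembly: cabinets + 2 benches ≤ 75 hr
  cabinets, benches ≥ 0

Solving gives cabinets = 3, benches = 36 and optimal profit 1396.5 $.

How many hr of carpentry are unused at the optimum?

5

carpentry used = 3·3 + 4·36 = 153; slack = 158 − 153 = 5.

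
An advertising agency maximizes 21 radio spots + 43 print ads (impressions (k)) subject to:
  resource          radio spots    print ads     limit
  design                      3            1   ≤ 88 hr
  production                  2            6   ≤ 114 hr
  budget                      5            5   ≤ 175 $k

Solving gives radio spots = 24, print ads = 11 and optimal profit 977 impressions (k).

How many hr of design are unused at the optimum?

design used = 3·24 + 1·11 = 83; slack = 88 − 83 = 5.

5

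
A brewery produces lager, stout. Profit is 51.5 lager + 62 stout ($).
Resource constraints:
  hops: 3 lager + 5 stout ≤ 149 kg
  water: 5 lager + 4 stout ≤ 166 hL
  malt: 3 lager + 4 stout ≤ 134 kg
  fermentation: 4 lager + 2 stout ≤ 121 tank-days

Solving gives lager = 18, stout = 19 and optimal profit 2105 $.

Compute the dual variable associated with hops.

8

Binding: hops and water. Non-binding: malt (4 unused), fermentation (11 unused).
Slack constraints have shadow price 0 (complementary slackness).
The binding rows give the dual system: 3·y_hops + 5·y_water = 51.5 and 5·y_hops + 4·y_water = 62.
Solving: y_hops = 8, y_water = 5.5.
Shadow price of hops = 8.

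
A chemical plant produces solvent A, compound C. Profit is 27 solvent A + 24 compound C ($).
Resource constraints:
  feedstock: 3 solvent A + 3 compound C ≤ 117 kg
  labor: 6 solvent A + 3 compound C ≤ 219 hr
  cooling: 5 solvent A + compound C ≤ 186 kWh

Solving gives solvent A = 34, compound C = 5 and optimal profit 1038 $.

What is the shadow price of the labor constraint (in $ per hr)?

At the optimum: feedstock uses 117 of 117 (binding); labor uses 219 of 219 (binding); cooling uses 175 of 186 (slack = 11).
Since cooling is not tight, its dual is 0.
From A_Bᵀ y = c: 3·y_feedstock + 6·y_labor = 27; 3·y_feedstock + 3·y_labor = 24.
Solving: y_feedstock = 7, y_labor = 1.
Shadow price of labor = 1.

1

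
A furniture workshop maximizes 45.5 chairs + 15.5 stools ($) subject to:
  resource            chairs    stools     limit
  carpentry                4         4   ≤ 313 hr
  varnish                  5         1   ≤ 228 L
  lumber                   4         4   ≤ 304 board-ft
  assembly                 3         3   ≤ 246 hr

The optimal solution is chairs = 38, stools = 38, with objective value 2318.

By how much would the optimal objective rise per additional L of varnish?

7.5

Binding: varnish and lumber. Non-binding: carpentry (9 unused), assembly (18 unused).
Slack constraints have shadow price 0 (complementary slackness).
Dual feasibility on the basic columns requires 5·y_varnish + 4·y_lumber = 45.5, 1·y_varnish + 4·y_lumber = 15.5.
Solving: y_varnish = 7.5, y_lumber = 2.
Shadow price of varnish = 7.5.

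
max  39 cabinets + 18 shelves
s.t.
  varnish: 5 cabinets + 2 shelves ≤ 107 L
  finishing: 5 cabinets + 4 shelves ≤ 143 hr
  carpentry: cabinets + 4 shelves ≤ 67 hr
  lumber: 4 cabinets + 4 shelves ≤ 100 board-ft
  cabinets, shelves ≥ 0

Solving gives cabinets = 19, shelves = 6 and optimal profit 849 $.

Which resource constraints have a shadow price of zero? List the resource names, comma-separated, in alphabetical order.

varnish: 107/107 (binding)
finishing: 119/143 (slack 24)
carpentry: 43/67 (slack 24)
lumber: 100/100 (binding)
By complementary slackness, a constraint with positive slack has shadow price 0 → carpentry, finishing.

carpentry, finishing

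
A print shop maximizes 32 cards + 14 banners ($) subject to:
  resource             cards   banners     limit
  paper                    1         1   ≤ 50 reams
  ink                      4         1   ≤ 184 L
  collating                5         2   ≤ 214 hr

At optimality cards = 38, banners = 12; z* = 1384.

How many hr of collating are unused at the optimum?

0

collating used = 5·38 + 2·12 = 214; slack = 214 − 214 = 0.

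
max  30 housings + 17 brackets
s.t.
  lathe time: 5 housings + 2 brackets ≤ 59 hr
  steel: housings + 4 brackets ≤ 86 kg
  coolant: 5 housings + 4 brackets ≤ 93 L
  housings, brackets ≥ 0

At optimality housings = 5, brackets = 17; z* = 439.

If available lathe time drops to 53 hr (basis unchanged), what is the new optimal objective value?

Check each constraint at x*: lathe time 59/59 (tight); steel 73/86 (slack 13); coolant 93/93 (tight).
By complementary slackness, y = 0 for the non-binding constraint.
The binding rows give the dual system: 5·y_lathe time + 5·y_coolant = 30 and 2·y_lathe time + 4·y_coolant = 17.
This yields shadow prices y_lathe time = 3.5, y_coolant = 2.5.
Δz = y_lathe time·Δb = 3.5 × (-6) = -21, so new z* = 439 − 21 = 418.

418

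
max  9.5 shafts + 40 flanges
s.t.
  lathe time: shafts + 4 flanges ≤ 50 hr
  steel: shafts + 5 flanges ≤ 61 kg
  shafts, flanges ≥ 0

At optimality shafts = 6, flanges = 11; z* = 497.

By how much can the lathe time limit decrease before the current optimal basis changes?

Binding constraints: lathe time, steel. The basis is B = [[1,4],[1,5]] with det 1.
Per unit decrease in lathe time, x* moves by d = (-5, 1).
The basis stays optimal until shafts reaches 0; allowable decrease = 1.2 hr.

1.2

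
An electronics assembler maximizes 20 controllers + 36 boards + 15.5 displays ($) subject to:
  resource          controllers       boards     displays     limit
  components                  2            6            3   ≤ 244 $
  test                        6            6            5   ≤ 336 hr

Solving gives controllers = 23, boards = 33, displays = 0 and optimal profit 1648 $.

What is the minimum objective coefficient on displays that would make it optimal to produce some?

22

Check each constraint at x*: components 244/244 (tight); test 336/336 (tight).
The binding rows give the dual system: 2·y_components + 6·y_test = 20 and 6·y_components + 6·y_test = 36.
→ y_components = 4 and y_test = 2.
displays enters the basis when its profit ≥ yᵀa₃ = 4·3 + 2·5 = 22.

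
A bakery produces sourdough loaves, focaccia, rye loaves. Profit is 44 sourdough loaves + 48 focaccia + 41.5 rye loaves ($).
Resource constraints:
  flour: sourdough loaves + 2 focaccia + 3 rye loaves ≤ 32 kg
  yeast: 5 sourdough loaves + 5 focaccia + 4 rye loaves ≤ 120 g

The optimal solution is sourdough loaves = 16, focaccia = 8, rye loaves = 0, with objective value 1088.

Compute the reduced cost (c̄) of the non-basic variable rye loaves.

Both flour and yeast are binding at x*.
The binding rows give the dual system: 1·y_flour + 5·y_yeast = 44 and 2·y_flour + 5·y_yeast = 48.
Solving: y_flour = 4, y_yeast = 8.
Reduced cost of rye loaves: c₃ − yᵀa₃ = 41.5 − (4·3 + 8·4) = 41.5 − 44 = -2.5.

-2.5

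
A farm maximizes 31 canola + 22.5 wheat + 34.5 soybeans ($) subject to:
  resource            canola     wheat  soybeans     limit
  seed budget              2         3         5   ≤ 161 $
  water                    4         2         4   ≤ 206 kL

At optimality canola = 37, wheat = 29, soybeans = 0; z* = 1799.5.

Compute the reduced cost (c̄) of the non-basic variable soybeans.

Check each constraint at x*: seed budget 161/161 (tight); water 206/206 (tight).
The binding rows give the dual system: 2·y_seed budget + 4·y_water = 31 and 3·y_seed budget + 2·y_water = 22.5.
This yields shadow prices y_seed budget = 3.5, y_water = 6.
Reduced cost of soybeans: c₃ − yᵀa₃ = 34.5 − (3.5·5 + 6·4) = 34.5 − 41.5 = -7.

-7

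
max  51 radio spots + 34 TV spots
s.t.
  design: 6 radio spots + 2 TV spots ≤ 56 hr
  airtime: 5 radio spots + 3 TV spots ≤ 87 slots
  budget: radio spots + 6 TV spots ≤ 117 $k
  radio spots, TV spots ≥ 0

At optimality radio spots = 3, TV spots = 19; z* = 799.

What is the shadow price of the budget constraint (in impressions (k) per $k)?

Binding: design and budget. Non-binding: airtime (15 unused).
Slack constraints have shadow price 0 (complementary slackness).
Dual feasibility on the basic columns requires 6·y_design + 1·y_budget = 51, 2·y_design + 6·y_budget = 34.
→ y_design = 8 and y_budget = 3.
Shadow price of budget = 3.

3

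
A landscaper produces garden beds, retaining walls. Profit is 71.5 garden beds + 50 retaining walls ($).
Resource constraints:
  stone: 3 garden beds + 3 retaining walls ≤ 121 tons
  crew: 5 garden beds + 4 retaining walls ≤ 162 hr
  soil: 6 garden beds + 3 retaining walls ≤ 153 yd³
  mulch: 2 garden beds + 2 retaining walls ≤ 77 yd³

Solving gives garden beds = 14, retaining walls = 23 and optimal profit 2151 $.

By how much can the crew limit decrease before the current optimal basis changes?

34.5

Binding constraints: crew, soil. The basis is B = [[5,4],[6,3]] with det -9.
Per unit decrease in crew, x* moves by d = (0.3333, -0.6667).
The basis stays optimal until retaining walls reaches 0; allowable decrease = 34.5 hr.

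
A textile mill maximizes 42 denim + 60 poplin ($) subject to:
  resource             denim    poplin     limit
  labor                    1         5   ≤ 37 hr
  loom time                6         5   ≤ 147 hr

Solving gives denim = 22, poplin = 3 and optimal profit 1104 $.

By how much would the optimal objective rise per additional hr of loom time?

6

At the optimum: labor uses 37 of 37 (binding); loom time uses 147 of 147 (binding).
From A_Bᵀ y = c: 1·y_labor + 6·y_loom time = 42; 5·y_labor + 5·y_loom time = 60.
→ y_labor = 6 and y_loom time = 6.
Shadow price of loom time = 6.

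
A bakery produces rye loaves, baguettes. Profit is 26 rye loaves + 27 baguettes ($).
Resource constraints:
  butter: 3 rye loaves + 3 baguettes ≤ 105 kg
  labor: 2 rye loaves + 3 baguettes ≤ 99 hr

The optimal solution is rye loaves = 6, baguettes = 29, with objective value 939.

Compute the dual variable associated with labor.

1

Check each constraint at x*: butter 105/105 (tight); labor 99/99 (tight).
From A_Bᵀ y = c: 3·y_butter + 2·y_labor = 26; 3·y_butter + 3·y_labor = 27.
This yields shadow prices y_butter = 8, y_labor = 1.
Shadow price of labor = 1.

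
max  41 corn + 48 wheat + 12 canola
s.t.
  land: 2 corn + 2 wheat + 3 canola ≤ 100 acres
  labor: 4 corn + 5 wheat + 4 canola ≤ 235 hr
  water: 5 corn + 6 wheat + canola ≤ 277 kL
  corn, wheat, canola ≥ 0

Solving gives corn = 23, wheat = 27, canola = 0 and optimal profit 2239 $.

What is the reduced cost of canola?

Binding: land and water. Non-binding: labor (8 unused).
Slack constraints have shadow price 0 (complementary slackness).
From A_Bᵀ y = c: 2·y_land + 5·y_water = 41; 2·y_land + 6·y_water = 48.
This yields shadow prices y_land = 3, y_water = 7.
Reduced cost of canola: c₃ − yᵀa₃ = 12 − (3·3 + 7·1) = 12 − 16 = -4.

-4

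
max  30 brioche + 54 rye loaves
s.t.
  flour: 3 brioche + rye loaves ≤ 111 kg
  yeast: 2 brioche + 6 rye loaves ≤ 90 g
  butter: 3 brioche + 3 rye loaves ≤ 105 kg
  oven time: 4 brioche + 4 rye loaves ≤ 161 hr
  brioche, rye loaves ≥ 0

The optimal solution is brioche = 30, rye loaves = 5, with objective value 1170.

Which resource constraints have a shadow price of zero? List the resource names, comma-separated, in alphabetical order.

flour: 95/111 (slack 16)
yeast: 90/90 (binding)
butter: 105/105 (binding)
oven time: 140/161 (slack 21)
By complementary slackness, a constraint with positive slack has shadow price 0 → flour, oven time.

flour, oven time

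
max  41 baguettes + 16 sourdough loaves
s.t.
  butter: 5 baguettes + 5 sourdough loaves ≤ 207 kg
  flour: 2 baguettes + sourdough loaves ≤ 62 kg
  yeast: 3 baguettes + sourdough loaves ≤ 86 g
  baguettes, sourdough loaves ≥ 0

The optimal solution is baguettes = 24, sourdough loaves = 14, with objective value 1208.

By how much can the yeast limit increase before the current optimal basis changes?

Binding constraints: flour, yeast. The basis is B = [[2,1],[3,1]] with det -1.
Per unit increase in yeast, x* moves by d = (1, -2).
The basis stays optimal until sourdough loaves reaches 0; allowable increase = 7 g.

7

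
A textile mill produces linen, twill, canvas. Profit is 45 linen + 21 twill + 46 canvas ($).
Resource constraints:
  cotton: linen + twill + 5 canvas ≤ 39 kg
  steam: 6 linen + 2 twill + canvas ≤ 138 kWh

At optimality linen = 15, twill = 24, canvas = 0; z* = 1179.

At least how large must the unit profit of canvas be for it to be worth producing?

51

Both cotton and steam are binding at x*.
Dual feasibility on the basic columns requires 1·y_cotton + 6·y_steam = 45, 1·y_cotton + 2·y_steam = 21.
Solving: y_cotton = 9, y_steam = 6.
canvas enters the basis when its profit ≥ yᵀa₃ = 9·5 + 6·1 = 51.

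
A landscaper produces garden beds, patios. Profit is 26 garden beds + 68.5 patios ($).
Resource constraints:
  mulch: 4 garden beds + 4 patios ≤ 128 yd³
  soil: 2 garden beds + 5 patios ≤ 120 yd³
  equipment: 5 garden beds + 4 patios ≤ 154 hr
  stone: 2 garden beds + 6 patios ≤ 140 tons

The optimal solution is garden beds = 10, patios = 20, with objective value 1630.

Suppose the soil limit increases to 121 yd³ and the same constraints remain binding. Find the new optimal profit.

Binding: soil and stone. Non-binding: mulch (8 unused), equipment (24 unused).
Since mulch, equipment are not tight, their duals are 0.
The binding rows give the dual system: 2·y_soil + 2·y_stone = 26 and 5·y_soil + 6·y_stone = 68.5.
This yields shadow prices y_soil = 9.5, y_stone = 3.5.
Δz = y_soil·Δb = 9.5 × (1) = 9.5, so new z* = 1630 + 9.5 = 1639.5.

1639.5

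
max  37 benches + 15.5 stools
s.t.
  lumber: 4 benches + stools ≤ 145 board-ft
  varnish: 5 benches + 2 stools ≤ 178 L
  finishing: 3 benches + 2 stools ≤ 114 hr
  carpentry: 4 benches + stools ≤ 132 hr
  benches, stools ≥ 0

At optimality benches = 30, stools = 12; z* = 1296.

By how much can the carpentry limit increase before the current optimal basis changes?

Binding constraints: finishing, carpentry. The basis is B = [[3,2],[4,1]] with det -5.
Per unit increase in carpentry, x* moves by d = (0.4, -0.6).
The basis stays optimal until varnish becomes binding; allowable increase = 5 hr.

5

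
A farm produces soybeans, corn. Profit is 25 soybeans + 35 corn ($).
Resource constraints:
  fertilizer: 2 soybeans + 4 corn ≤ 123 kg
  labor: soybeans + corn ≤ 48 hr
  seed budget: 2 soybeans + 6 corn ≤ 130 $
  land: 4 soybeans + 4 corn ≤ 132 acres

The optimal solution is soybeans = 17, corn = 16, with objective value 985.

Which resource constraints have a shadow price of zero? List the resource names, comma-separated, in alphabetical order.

fertilizer: 98/123 (slack 25)
labor: 33/48 (slack 15)
seed budget: 130/130 (binding)
land: 132/132 (binding)
By complementary slackness, a constraint with positive slack has shadow price 0 → fertilizer, labor.

fertilizer, labor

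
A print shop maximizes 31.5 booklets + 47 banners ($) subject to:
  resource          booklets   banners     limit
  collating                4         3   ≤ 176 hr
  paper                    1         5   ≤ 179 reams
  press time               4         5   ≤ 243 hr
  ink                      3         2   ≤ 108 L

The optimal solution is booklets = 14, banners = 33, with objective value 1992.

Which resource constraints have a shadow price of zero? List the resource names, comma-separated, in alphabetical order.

collating, press time

collating: 155/176 (slack 21)
paper: 179/179 (binding)
press time: 221/243 (slack 22)
ink: 108/108 (binding)
By complementary slackness, a constraint with positive slack has shadow price 0 → collating, press time.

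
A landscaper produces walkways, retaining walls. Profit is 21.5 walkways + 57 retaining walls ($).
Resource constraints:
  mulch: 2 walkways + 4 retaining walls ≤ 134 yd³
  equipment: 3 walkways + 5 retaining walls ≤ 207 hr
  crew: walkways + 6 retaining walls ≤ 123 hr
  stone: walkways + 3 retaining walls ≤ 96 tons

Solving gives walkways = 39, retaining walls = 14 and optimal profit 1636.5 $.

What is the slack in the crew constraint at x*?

0

crew used = 1·39 + 6·14 = 123; slack = 123 − 123 = 0.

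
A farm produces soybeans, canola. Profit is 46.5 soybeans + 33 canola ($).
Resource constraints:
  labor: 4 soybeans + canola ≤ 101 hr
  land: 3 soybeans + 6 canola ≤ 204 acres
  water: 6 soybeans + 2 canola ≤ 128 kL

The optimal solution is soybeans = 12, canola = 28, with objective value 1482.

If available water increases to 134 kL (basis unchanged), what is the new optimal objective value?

Binding: land and water. Non-binding: labor (25 unused).
Slack constraints have shadow price 0 (complementary slackness).
Dual feasibility on the basic columns requires 3·y_land + 6·y_water = 46.5, 6·y_land + 2·y_water = 33.
→ y_land = 3.5 and y_water = 6.
Δz = y_water·Δb = 6 × (6) = 36, so new z* = 1482 + 36 = 1518.

1518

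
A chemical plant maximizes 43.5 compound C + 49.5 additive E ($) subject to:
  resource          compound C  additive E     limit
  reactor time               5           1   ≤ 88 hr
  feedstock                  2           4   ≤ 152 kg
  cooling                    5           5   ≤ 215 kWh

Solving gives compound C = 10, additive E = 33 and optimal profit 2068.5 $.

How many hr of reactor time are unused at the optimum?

reactor time used = 5·10 + 1·33 = 83; slack = 88 − 83 = 5.

5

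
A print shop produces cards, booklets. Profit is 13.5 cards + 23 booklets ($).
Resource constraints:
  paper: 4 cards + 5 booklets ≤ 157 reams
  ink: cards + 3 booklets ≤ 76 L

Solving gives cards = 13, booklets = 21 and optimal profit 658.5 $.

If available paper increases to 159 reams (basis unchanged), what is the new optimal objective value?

663.5

Both paper and ink are binding at x*.
Dual feasibility on the basic columns requires 4·y_paper + 1·y_ink = 13.5, 5·y_paper + 3·y_ink = 23.
This yields shadow prices y_paper = 2.5, y_ink = 3.5.
Δz = y_paper·Δb = 2.5 × (2) = 5, so new z* = 658.5 + 5 = 663.5.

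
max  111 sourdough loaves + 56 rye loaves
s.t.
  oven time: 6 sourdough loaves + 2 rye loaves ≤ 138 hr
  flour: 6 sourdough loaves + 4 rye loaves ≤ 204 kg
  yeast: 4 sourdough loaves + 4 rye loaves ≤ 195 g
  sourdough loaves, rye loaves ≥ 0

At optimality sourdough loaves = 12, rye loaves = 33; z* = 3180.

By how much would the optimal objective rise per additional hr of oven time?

9

Binding: oven time and flour. Non-binding: yeast (15 unused).
By complementary slackness, y = 0 for the non-binding constraint.
Dual feasibility on the basic columns requires 6·y_oven time + 6·y_flour = 111, 2·y_oven time + 4·y_flour = 56.
This yields shadow prices y_oven time = 9, y_flour = 9.5.
Shadow price of oven time = 9.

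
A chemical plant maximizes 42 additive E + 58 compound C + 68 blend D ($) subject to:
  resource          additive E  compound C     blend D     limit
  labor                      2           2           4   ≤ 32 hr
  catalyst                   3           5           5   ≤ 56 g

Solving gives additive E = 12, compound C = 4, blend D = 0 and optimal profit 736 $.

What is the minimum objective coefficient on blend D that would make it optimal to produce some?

76

Both labor and catalyst are binding at x*.
Dual feasibility on the basic columns requires 2·y_labor + 3·y_catalyst = 42, 2·y_labor + 5·y_catalyst = 58.
→ y_labor = 9 and y_catalyst = 8.
blend D enters the basis when its profit ≥ yᵀa₃ = 9·4 + 8·5 = 76.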